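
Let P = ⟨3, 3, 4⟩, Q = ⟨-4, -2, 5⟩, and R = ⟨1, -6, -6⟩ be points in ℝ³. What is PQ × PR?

(59, -72, 53)

PQ = (-7, -5, 1)
PR = (-2, -9, -10)
i: (-5)·(-10) - 1·(-9) = 50 - (-9) = 59
j: 1·(-2) - (-7)·(-10) = -2 - 70 = -72
k: (-7)·(-9) - (-5)·(-2) = 63 - 10 = 53
PQ × PR = (59, -72, 53)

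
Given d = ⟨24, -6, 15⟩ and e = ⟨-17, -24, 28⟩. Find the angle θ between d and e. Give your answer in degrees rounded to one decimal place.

82.4

d · e = 24·(-17) + (-6)·(-24) + 15·28 = -408 + 144 + 420 = 156
|d|² = 576 + 36 + 225 = 837,  |d| = √837 ≈ 28.930952
|e|² = 289 + 576 + 784 = 1649,  |e| = √1649 ≈ 40.607881
cos θ = 156 / (28.930952 · 40.607881) ≈ 0.13279
θ = arccos(0.13279) ≈ 82.4°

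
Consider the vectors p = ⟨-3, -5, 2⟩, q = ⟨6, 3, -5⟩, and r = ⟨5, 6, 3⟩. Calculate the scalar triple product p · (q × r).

q × r:
i: 3·3 - (-5)·6 = 9 - (-30) = 39
j: (-5)·5 - 6·3 = -25 - 18 = -43
k: 6·6 - 3·5 = 36 - 15 = 21
q × r = (39, -43, 21)
p · (q × r) = (-3)·39 + (-5)·(-43) + 2·21 = -117 + 215 + 42 = 140

140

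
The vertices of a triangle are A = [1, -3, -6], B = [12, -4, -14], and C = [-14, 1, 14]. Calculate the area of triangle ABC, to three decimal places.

52.405

AB = (11, -1, -8),  AC = (-15, 4, 20)
i: (-1)·20 - (-8)·4 = -20 - (-32) = 12
j: (-8)·(-15) - 11·20 = 120 - 220 = -100
k: 11·4 - (-1)·(-15) = 44 - 15 = 29
AB × AC = (12, -100, 29)
|AB × AC| = √10985 ≈ 104.8094
area = ½ · 104.8094 ≈ 52.405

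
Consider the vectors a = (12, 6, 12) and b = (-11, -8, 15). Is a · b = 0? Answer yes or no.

a · b = 12·(-11) + 6·(-8) + 12·15 = -132 - 48 + 180 = 0
Zero, so the vectors are orthogonal.

yes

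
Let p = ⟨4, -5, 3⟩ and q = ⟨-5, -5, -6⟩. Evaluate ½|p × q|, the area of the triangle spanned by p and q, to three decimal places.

i: (-5)·(-6) - 3·(-5) = 30 - (-15) = 45
j: 3·(-5) - 4·(-6) = -15 - (-24) = 9
k: 4·(-5) - (-5)·(-5) = -20 - 25 = -45
p × q = (45, 9, -45)
|p × q| = √(45² + 9² + (-45)²) = √4131 ≈ 64.2729
area = ½ · 64.2729 ≈ 32.136

32.136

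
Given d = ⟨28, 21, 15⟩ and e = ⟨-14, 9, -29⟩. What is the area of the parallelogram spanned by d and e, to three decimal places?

1101.842

i: 21·(-29) - 15·9 = -609 - 135 = -744
j: 15·(-14) - 28·(-29) = -210 - (-812) = 602
k: 28·9 - 21·(-14) = 252 - (-294) = 546
d × e = (-744, 602, 546)
|d × e| = √((-744)² + 602² + 546²) = √1214056 ≈ 1101.8421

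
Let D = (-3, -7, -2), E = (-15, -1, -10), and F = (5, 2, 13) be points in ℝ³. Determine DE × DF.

(162, 116, -156)

DE = (-12, 6, -8)
DF = (8, 9, 15)
i: 6·15 - (-8)·9 = 90 - (-72) = 162
j: (-8)·8 - (-12)·15 = -64 - (-180) = 116
k: (-12)·9 - 6·8 = -108 - 48 = -156
DE × DF = (162, 116, -156)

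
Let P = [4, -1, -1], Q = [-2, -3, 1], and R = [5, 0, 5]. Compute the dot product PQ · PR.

4

PQ = Q − P = (-6, -2, 2)
PR = R − P = (1, 1, 6)
PQ · PR = (-6)·1 + (-2)·1 + 2·6 = -6 - 2 + 12 = 4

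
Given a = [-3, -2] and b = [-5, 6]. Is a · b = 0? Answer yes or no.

a · b = (-3)·(-5) + (-2)·6 = 15 - 12 = 3
Nonzero, so the vectors are not orthogonal.

no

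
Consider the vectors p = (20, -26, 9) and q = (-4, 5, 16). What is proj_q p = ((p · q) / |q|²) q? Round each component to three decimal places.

(0.889, -1.111, -3.556)

p · q = 20·(-4) + (-26)·5 + 9·16 = -80 - 130 + 144 = -66
|q|² = 16 + 25 + 256 = 297
proj_q p = (-66/297) · (-4, 5, 16) ≈ (0.889, -1.111, -3.556)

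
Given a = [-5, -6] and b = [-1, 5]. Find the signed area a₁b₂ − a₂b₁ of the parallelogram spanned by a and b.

-31

(-5)·5 - (-6)·(-1) = -25 - 6 = -31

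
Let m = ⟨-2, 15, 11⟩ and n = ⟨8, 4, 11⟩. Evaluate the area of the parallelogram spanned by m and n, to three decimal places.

i: 15·11 - 11·4 = 165 - 44 = 121
j: 11·8 - (-2)·11 = 88 - (-22) = 110
k: (-2)·4 - 15·8 = -8 - 120 = -128
m × n = (121, 110, -128)
|m × n| = √(121² + 110² + (-128)²) = √43125 ≈ 207.6656

207.666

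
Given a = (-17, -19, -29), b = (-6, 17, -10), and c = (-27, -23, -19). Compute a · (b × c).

-10876

b × c:
i: 17·(-19) - (-10)·(-23) = -323 - 230 = -553
j: (-10)·(-27) - (-6)·(-19) = 270 - 114 = 156
k: (-6)·(-23) - 17·(-27) = 138 - (-459) = 597
b × c = (-553, 156, 597)
a · (b × c) = (-17)·(-553) + (-19)·156 + (-29)·597 = 9401 - 2964 - 17313 = -10876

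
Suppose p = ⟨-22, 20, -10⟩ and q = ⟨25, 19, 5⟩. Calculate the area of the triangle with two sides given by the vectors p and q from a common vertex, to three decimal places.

486.422

i: 20·5 - (-10)·19 = 100 - (-190) = 290
j: (-10)·25 - (-22)·5 = -250 - (-110) = -140
k: (-22)·19 - 20·25 = -418 - 500 = -918
p × q = (290, -140, -918)
|p × q| = √(290² + (-140)² + (-918)²) = √946424 ≈ 972.8433
area = ½ · 972.8433 ≈ 486.422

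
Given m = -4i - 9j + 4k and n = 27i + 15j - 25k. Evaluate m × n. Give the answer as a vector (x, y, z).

i: (-9)·(-25) - 4·15 = 225 - 60 = 165
j: 4·27 - (-4)·(-25) = 108 - 100 = 8
k: (-4)·15 - (-9)·27 = -60 - (-243) = 183
m × n = (165, 8, 183)

(165, 8, 183)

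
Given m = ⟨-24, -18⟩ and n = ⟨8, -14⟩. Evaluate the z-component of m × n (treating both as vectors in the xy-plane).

(-24)·(-14) - (-18)·8 = 336 - (-144) = 480

480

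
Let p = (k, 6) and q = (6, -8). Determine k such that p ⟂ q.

8

p · q = k·6 + 6·(-8) = -48 + 6k
Set equal to 0: 6k = 48, so k = 8.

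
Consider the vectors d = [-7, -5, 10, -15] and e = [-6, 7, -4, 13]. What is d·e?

d · e = (-7)·(-6) + (-5)·7 + 10·(-4) + (-15)·13 = 42 - 35 - 40 - 195 = -228

-228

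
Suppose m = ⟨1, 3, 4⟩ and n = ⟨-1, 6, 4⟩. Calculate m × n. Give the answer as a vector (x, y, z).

i: 3·4 - 4·6 = 12 - 24 = -12
j: 4·(-1) - 1·4 = -4 - 4 = -8
k: 1·6 - 3·(-1) = 6 - (-3) = 9
m × n = (-12, -8, 9)

(-12, -8, 9)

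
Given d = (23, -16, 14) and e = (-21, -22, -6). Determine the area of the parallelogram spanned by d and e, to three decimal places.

946.845

i: (-16)·(-6) - 14·(-22) = 96 - (-308) = 404
j: 14·(-21) - 23·(-6) = -294 - (-138) = -156
k: 23·(-22) - (-16)·(-21) = -506 - 336 = -842
d × e = (404, -156, -842)
|d × e| = √(404² + (-156)² + (-842)²) = √896516 ≈ 946.8453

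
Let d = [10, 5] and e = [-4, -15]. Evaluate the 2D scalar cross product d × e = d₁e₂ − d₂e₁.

-130

10·(-15) - 5·(-4) = -150 - (-20) = -130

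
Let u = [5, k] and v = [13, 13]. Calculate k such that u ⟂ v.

u · v = 5·13 + k·13 = 65 + 13k
Set equal to 0: 13k = -65, so k = -5.

-5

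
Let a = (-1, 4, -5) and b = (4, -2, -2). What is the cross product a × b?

i: 4·(-2) - (-5)·(-2) = -8 - 10 = -18
j: (-5)·4 - (-1)·(-2) = -20 - 2 = -22
k: (-1)·(-2) - 4·4 = 2 - 16 = -14
a × b = (-18, -22, -14)

(-18, -22, -14)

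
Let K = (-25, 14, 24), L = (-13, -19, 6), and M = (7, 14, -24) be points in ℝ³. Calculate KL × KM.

KL = (12, -33, -18)
KM = (32, 0, -48)
i: (-33)·(-48) - (-18)·0 = 1584 - 0 = 1584
j: (-18)·32 - 12·(-48) = -576 - (-576) = 0
k: 12·0 - (-33)·32 = 0 - (-1056) = 1056
KL × KM = (1584, 0, 1056)

(1584, 0, 1056)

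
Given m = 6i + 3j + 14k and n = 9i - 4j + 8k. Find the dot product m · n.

154

m · n = 6·9 + 3·(-4) + 14·8 = 54 - 12 + 112 = 154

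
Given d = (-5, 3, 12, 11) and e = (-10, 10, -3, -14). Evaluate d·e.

-110

d · e = (-5)·(-10) + 3·10 + 12·(-3) + 11·(-14) = 50 + 30 - 36 - 154 = -110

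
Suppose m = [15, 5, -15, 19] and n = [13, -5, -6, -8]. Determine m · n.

108

m · n = 15·13 + 5·(-5) + (-15)·(-6) + 19·(-8) = 195 - 25 + 90 - 152 = 108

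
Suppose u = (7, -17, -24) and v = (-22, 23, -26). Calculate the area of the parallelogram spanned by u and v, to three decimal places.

i: (-17)·(-26) - (-24)·23 = 442 - (-552) = 994
j: (-24)·(-22) - 7·(-26) = 528 - (-182) = 710
k: 7·23 - (-17)·(-22) = 161 - 374 = -213
u × v = (994, 710, -213)
|u × v| = √(994² + 710² + (-213)²) = √1537505 ≈ 1239.9617

1239.962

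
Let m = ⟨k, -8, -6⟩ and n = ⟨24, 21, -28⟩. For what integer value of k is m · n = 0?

0

m · n = k·24 + (-8)·21 + (-6)·(-28) = 0 + 24k
Set equal to 0: 24k = 0, so k = 0.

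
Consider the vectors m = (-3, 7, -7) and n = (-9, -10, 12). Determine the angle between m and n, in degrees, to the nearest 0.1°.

m · n = (-3)·(-9) + 7·(-10) + (-7)·12 = 27 - 70 - 84 = -127
|m|² = 9 + 49 + 49 = 107,  |m| = √107 ≈ 10.344080
|n|² = 81 + 100 + 144 = 325,  |n| = √325 ≈ 18.027756
cos θ = -127 / (10.344080 · 18.027756) ≈ -0.68104
θ = arccos(-0.68104) ≈ 132.9°

132.9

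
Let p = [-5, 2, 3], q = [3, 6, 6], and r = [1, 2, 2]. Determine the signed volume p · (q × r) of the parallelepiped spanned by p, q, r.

q × r:
i: 6·2 - 6·2 = 12 - 12 = 0
j: 6·1 - 3·2 = 6 - 6 = 0
k: 3·2 - 6·1 = 6 - 6 = 0
q × r = (0, 0, 0)
p · (q × r) = (-5)·0 + 2·0 + 3·0 = 0 + 0 + 0 = 0

0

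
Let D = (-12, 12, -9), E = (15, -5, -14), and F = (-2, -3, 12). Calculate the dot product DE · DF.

420

DE = E − D = (27, -17, -5)
DF = F − D = (10, -15, 21)
DE · DF = 27·10 + (-17)·(-15) + (-5)·21 = 270 + 255 - 105 = 420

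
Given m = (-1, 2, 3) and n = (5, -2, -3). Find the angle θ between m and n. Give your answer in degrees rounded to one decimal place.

m · n = (-1)·5 + 2·(-2) + 3·(-3) = -5 - 4 - 9 = -18
|m|² = 1 + 4 + 9 = 14,  |m| = √14 ≈ 3.741657
|n|² = 25 + 4 + 9 = 38,  |n| = √38 ≈ 6.164414
cos θ = -18 / (3.741657 · 6.164414) ≈ -0.78040
θ = arccos(-0.78040) ≈ 141.3°

141.3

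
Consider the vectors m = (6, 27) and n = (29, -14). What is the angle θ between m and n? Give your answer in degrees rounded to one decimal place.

103.2

m · n = 6·29 + 27·(-14) = 174 - 378 = -204
|m|² = 36 + 729 = 765,  |m| = √765 ≈ 27.658633
|n|² = 841 + 196 = 1037,  |n| = √1037 ≈ 32.202484
cos θ = -204 / (27.658633 · 32.202484) ≈ -0.22904
θ = arccos(-0.22904) ≈ 103.2°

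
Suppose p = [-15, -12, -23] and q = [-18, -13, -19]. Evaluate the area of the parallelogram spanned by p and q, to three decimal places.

i: (-12)·(-19) - (-23)·(-13) = 228 - 299 = -71
j: (-23)·(-18) - (-15)·(-19) = 414 - 285 = 129
k: (-15)·(-13) - (-12)·(-18) = 195 - 216 = -21
p × q = (-71, 129, -21)
|p × q| = √((-71)² + 129² + (-21)²) = √22123 ≈ 148.7380

148.738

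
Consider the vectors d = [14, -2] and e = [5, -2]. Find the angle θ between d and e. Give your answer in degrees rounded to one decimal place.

13.7

d · e = 14·5 + (-2)·(-2) = 70 + 4 = 74
|d|² = 196 + 4 = 200,  |d| = √200 ≈ 14.142136
|e|² = 25 + 4 = 29,  |e| = √29 ≈ 5.385165
cos θ = 74 / (14.142136 · 5.385165) ≈ 0.97167
θ = arccos(0.97167) ≈ 13.7°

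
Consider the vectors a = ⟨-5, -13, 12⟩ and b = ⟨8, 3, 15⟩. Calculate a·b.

a · b = (-5)·8 + (-13)·3 + 12·15 = -40 - 39 + 180 = 101

101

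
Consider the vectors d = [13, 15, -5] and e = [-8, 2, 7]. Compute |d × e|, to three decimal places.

i: 15·7 - (-5)·2 = 105 - (-10) = 115
j: (-5)·(-8) - 13·7 = 40 - 91 = -51
k: 13·2 - 15·(-8) = 26 - (-120) = 146
d × e = (115, -51, 146)
|d × e| = √(115² + (-51)² + 146²) = √37142 ≈ 192.7226

192.723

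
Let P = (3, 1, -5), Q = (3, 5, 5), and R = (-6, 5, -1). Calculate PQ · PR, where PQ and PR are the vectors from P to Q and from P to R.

PQ = Q − P = (0, 4, 10)
PR = R − P = (-9, 4, 4)
PQ · PR = 0·(-9) + 4·4 + 10·4 = 0 + 16 + 40 = 56

56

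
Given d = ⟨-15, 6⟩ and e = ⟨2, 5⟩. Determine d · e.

d · e = (-15)·2 + 6·5 = -30 + 30 = 0

0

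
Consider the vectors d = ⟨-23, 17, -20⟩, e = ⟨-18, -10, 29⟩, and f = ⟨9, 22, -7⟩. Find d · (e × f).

21479

e × f:
i: (-10)·(-7) - 29·22 = 70 - 638 = -568
j: 29·9 - (-18)·(-7) = 261 - 126 = 135
k: (-18)·22 - (-10)·9 = -396 - (-90) = -306
e × f = (-568, 135, -306)
d · (e × f) = (-23)·(-568) + 17·135 + (-20)·(-306) = 13064 + 2295 + 6120 = 21479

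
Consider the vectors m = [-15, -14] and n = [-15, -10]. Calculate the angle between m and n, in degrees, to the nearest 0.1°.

m · n = (-15)·(-15) + (-14)·(-10) = 225 + 140 = 365
|m|² = 225 + 196 = 421,  |m| = √421 ≈ 20.518285
|n|² = 225 + 100 = 325,  |n| = √325 ≈ 18.027756
cos θ = 365 / (20.518285 · 18.027756) ≈ 0.98676
θ = arccos(0.98676) ≈ 9.3°

9.3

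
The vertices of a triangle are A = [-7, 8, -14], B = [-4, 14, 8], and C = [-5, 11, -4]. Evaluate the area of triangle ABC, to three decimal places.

7.762

AB = (3, 6, 22),  AC = (2, 3, 10)
i: 6·10 - 22·3 = 60 - 66 = -6
j: 22·2 - 3·10 = 44 - 30 = 14
k: 3·3 - 6·2 = 9 - 12 = -3
AB × AC = (-6, 14, -3)
|AB × AC| = √241 ≈ 15.5242
area = ½ · 15.5242 ≈ 7.762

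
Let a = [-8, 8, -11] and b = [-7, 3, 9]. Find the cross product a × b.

(105, 149, 32)

i: 8·9 - (-11)·3 = 72 - (-33) = 105
j: (-11)·(-7) - (-8)·9 = 77 - (-72) = 149
k: (-8)·3 - 8·(-7) = -24 - (-56) = 32
a × b = (105, 149, 32)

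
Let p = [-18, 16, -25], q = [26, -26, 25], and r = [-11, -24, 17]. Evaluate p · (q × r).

8434

q × r:
i: (-26)·17 - 25·(-24) = -442 - (-600) = 158
j: 25·(-11) - 26·17 = -275 - 442 = -717
k: 26·(-24) - (-26)·(-11) = -624 - 286 = -910
q × r = (158, -717, -910)
p · (q × r) = (-18)·158 + 16·(-717) + (-25)·(-910) = -2844 - 11472 + 22750 = 8434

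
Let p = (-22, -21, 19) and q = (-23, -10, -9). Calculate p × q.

i: (-21)·(-9) - 19·(-10) = 189 - (-190) = 379
j: 19·(-23) - (-22)·(-9) = -437 - 198 = -635
k: (-22)·(-10) - (-21)·(-23) = 220 - 483 = -263
p × q = (379, -635, -263)

(379, -635, -263)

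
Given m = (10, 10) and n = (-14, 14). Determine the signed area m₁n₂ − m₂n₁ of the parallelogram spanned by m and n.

280

10·14 - 10·(-14) = 140 - (-140) = 280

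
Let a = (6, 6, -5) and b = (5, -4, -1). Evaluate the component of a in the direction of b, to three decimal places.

1.697

a · b = 6·5 + 6·(-4) + (-5)·(-1) = 30 - 24 + 5 = 11
|b| = √(25 + 16 + 1) = √42 ≈ 6.4807
comp_b a = 11 / √42 ≈ 1.697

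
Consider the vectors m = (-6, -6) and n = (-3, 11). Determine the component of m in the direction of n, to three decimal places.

-4.210

m · n = (-6)·(-3) + (-6)·11 = 18 - 66 = -48
|n| = √(9 + 121) = √130 ≈ 11.4018
comp_n m = -48 / √130 ≈ -4.210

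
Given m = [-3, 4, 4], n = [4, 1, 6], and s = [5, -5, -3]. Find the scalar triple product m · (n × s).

n × s:
i: 1·(-3) - 6·(-5) = -3 - (-30) = 27
j: 6·5 - 4·(-3) = 30 - (-12) = 42
k: 4·(-5) - 1·5 = -20 - 5 = -25
n × s = (27, 42, -25)
m · (n × s) = (-3)·27 + 4·42 + 4·(-25) = -81 + 168 - 100 = -13

-13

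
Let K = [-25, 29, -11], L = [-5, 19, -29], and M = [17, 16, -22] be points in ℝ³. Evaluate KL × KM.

(-124, -536, 160)

KL = (20, -10, -18)
KM = (42, -13, -11)
i: (-10)·(-11) - (-18)·(-13) = 110 - 234 = -124
j: (-18)·42 - 20·(-11) = -756 - (-220) = -536
k: 20·(-13) - (-10)·42 = -260 - (-420) = 160
KL × KM = (-124, -536, 160)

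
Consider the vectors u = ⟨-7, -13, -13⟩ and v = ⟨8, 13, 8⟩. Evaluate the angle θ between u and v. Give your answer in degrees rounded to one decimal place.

u · v = (-7)·8 + (-13)·13 + (-13)·8 = -56 - 169 - 104 = -329
|u|² = 49 + 169 + 169 = 387,  |u| = √387 ≈ 19.672316
|v|² = 64 + 169 + 64 = 297,  |v| = √297 ≈ 17.233688
cos θ = -329 / (19.672316 · 17.233688) ≈ -0.97043
θ = arccos(-0.97043) ≈ 166.0°

166.0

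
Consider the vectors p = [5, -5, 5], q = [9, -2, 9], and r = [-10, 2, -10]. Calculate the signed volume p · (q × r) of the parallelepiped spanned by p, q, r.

q × r:
i: (-2)·(-10) - 9·2 = 20 - 18 = 2
j: 9·(-10) - 9·(-10) = -90 - (-90) = 0
k: 9·2 - (-2)·(-10) = 18 - 20 = -2
q × r = (2, 0, -2)
p · (q × r) = 5·2 + (-5)·0 + 5·(-2) = 10 + 0 - 10 = 0

0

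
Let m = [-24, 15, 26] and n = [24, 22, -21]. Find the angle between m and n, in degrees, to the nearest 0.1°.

m · n = (-24)·24 + 15·22 + 26·(-21) = -576 + 330 - 546 = -792
|m|² = 576 + 225 + 676 = 1477,  |m| = √1477 ≈ 38.431758
|n|² = 576 + 484 + 441 = 1501,  |n| = √1501 ≈ 38.742741
cos θ = -792 / (38.431758 · 38.742741) ≈ -0.53192
θ = arccos(-0.53192) ≈ 122.1°

122.1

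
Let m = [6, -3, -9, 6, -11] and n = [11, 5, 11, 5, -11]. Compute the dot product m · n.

103

m · n = 6·11 + (-3)·5 + (-9)·11 + 6·5 + (-11)·(-11) = 66 - 15 - 99 + 30 + 121 = 103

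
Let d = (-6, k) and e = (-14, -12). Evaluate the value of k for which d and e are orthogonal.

7

d · e = (-6)·(-14) + k·(-12) = 84 - 12k
Set equal to 0: -12k = -84, so k = 7.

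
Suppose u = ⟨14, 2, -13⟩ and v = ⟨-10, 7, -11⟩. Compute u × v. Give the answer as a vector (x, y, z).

(69, 284, 118)

i: 2·(-11) - (-13)·7 = -22 - (-91) = 69
j: (-13)·(-10) - 14·(-11) = 130 - (-154) = 284
k: 14·7 - 2·(-10) = 98 - (-20) = 118
u × v = (69, 284, 118)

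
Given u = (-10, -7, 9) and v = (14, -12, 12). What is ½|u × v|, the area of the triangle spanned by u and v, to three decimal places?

i: (-7)·12 - 9·(-12) = -84 - (-108) = 24
j: 9·14 - (-10)·12 = 126 - (-120) = 246
k: (-10)·(-12) - (-7)·14 = 120 - (-98) = 218
u × v = (24, 246, 218)
|u × v| = √(24² + 246² + 218²) = √108616 ≈ 329.5694
area = ½ · 329.5694 ≈ 164.785

164.785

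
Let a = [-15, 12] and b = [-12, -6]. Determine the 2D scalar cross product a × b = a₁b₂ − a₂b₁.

(-15)·(-6) - 12·(-12) = 90 - (-144) = 234

234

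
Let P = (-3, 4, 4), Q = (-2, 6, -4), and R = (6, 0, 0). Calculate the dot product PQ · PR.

33

PQ = Q − P = (1, 2, -8)
PR = R − P = (9, -4, -4)
PQ · PR = 1·9 + 2·(-4) + (-8)·(-4) = 9 - 8 + 32 = 33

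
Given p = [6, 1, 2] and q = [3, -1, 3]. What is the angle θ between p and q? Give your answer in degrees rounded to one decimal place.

p · q = 6·3 + 1·(-1) + 2·3 = 18 - 1 + 6 = 23
|p|² = 36 + 1 + 4 = 41,  |p| = √41 ≈ 6.403124
|q|² = 9 + 1 + 9 = 19,  |q| = √19 ≈ 4.358899
cos θ = 23 / (6.403124 · 4.358899) ≈ 0.82406
θ = arccos(0.82406) ≈ 34.5°

34.5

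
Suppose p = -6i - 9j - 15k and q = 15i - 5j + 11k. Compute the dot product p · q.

p · q = (-6)·15 + (-9)·(-5) + (-15)·11 = -90 + 45 - 165 = -210

-210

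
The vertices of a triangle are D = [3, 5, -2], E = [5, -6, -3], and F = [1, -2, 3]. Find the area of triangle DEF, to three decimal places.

DE = (2, -11, -1),  DF = (-2, -7, 5)
i: (-11)·5 - (-1)·(-7) = -55 - 7 = -62
j: (-1)·(-2) - 2·5 = 2 - 10 = -8
k: 2·(-7) - (-11)·(-2) = -14 - 22 = -36
DE × DF = (-62, -8, -36)
|DE × DF| = √5204 ≈ 72.1388
area = ½ · 72.1388 ≈ 36.069

36.069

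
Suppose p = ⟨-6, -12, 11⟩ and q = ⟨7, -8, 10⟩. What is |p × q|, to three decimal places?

192.917

i: (-12)·10 - 11·(-8) = -120 - (-88) = -32
j: 11·7 - (-6)·10 = 77 - (-60) = 137
k: (-6)·(-8) - (-12)·7 = 48 - (-84) = 132
p × q = (-32, 137, 132)
|p × q| = √((-32)² + 137² + 132²) = √37217 ≈ 192.9171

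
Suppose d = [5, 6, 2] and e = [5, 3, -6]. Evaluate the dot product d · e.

d · e = 5·5 + 6·3 + 2·(-6) = 25 + 18 - 12 = 31

31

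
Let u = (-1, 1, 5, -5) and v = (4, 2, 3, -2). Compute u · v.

23

u · v = (-1)·4 + 1·2 + 5·3 + (-5)·(-2) = -4 + 2 + 15 + 10 = 23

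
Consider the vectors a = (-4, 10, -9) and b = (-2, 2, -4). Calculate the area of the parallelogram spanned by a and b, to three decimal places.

i: 10·(-4) - (-9)·2 = -40 - (-18) = -22
j: (-9)·(-2) - (-4)·(-4) = 18 - 16 = 2
k: (-4)·2 - 10·(-2) = -8 - (-20) = 12
a × b = (-22, 2, 12)
|a × b| = √((-22)² + 2² + 12²) = √632 ≈ 25.1396

25.140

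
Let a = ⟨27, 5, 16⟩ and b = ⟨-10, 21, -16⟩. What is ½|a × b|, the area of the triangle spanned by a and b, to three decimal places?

396.147

i: 5·(-16) - 16·21 = -80 - 336 = -416
j: 16·(-10) - 27·(-16) = -160 - (-432) = 272
k: 27·21 - 5·(-10) = 567 - (-50) = 617
a × b = (-416, 272, 617)
|a × b| = √((-416)² + 272² + 617²) = √627729 ≈ 792.2935
area = ½ · 792.2935 ≈ 396.147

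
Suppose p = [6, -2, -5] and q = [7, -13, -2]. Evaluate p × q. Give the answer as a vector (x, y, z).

(-61, -23, -64)

i: (-2)·(-2) - (-5)·(-13) = 4 - 65 = -61
j: (-5)·7 - 6·(-2) = -35 - (-12) = -23
k: 6·(-13) - (-2)·7 = -78 - (-14) = -64
p × q = (-61, -23, -64)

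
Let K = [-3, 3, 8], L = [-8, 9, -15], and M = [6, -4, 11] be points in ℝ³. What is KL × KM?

KL = (-5, 6, -23)
KM = (9, -7, 3)
i: 6·3 - (-23)·(-7) = 18 - 161 = -143
j: (-23)·9 - (-5)·3 = -207 - (-15) = -192
k: (-5)·(-7) - 6·9 = 35 - 54 = -19
KL × KM = (-143, -192, -19)

(-143, -192, -19)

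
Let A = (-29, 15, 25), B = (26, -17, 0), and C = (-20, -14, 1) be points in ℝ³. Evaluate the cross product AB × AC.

AB = (55, -32, -25)
AC = (9, -29, -24)
i: (-32)·(-24) - (-25)·(-29) = 768 - 725 = 43
j: (-25)·9 - 55·(-24) = -225 - (-1320) = 1095
k: 55·(-29) - (-32)·9 = -1595 - (-288) = -1307
AB × AC = (43, 1095, -1307)

(43, 1095, -1307)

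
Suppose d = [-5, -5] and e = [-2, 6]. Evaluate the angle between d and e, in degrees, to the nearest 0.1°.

d · e = (-5)·(-2) + (-5)·6 = 10 - 30 = -20
|d|² = 25 + 25 = 50,  |d| = √50 ≈ 7.071068
|e|² = 4 + 36 = 40,  |e| = √40 ≈ 6.324555
cos θ = -20 / (7.071068 · 6.324555) ≈ -0.44721
θ = arccos(-0.44721) ≈ 116.6°

116.6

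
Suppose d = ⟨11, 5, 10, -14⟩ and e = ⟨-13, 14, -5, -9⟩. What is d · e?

3

d · e = 11·(-13) + 5·14 + 10·(-5) + (-14)·(-9) = -143 + 70 - 50 + 126 = 3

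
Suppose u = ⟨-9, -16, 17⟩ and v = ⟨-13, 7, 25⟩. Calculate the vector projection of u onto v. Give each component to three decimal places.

(-6.631, 3.571, 12.752)

u · v = (-9)·(-13) + (-16)·7 + 17·25 = 117 - 112 + 425 = 430
|v|² = 169 + 49 + 625 = 843
proj_v u = (430/843) · (-13, 7, 25) ≈ (-6.631, 3.571, 12.752)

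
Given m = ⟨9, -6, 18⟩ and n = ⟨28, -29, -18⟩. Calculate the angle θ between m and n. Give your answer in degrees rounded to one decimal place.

83.7

m · n = 9·28 + (-6)·(-29) + 18·(-18) = 252 + 174 - 324 = 102
|m|² = 81 + 36 + 324 = 441,  |m| = √441 ≈ 21.000000
|n|² = 784 + 841 + 324 = 1949,  |n| = √1949 ≈ 44.147480
cos θ = 102 / (21.000000 · 44.147480) ≈ 0.11002
θ = arccos(0.11002) ≈ 83.7°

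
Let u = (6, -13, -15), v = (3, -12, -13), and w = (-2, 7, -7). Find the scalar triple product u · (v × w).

v × w:
i: (-12)·(-7) - (-13)·7 = 84 - (-91) = 175
j: (-13)·(-2) - 3·(-7) = 26 - (-21) = 47
k: 3·7 - (-12)·(-2) = 21 - 24 = -3
v × w = (175, 47, -3)
u · (v × w) = 6·175 + (-13)·47 + (-15)·(-3) = 1050 - 611 + 45 = 484

484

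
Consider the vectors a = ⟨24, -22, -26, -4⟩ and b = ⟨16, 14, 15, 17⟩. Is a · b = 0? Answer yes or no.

no

a · b = 24·16 + (-22)·14 + (-26)·15 + (-4)·17 = 384 - 308 - 390 - 68 = -382
Nonzero, so the vectors are not orthogonal.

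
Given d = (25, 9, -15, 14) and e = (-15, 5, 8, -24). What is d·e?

-786

d · e = 25·(-15) + 9·5 + (-15)·8 + 14·(-24) = -375 + 45 - 120 - 336 = -786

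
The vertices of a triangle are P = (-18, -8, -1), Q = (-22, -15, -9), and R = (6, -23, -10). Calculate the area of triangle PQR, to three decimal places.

163.720

PQ = (-4, -7, -8),  PR = (24, -15, -9)
i: (-7)·(-9) - (-8)·(-15) = 63 - 120 = -57
j: (-8)·24 - (-4)·(-9) = -192 - 36 = -228
k: (-4)·(-15) - (-7)·24 = 60 - (-168) = 228
PQ × PR = (-57, -228, 228)
|PQ × PR| = √107217 ≈ 327.4401
area = ½ · 327.4401 ≈ 163.720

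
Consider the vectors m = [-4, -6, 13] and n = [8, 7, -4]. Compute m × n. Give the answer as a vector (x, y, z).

i: (-6)·(-4) - 13·7 = 24 - 91 = -67
j: 13·8 - (-4)·(-4) = 104 - 16 = 88
k: (-4)·7 - (-6)·8 = -28 - (-48) = 20
m × n = (-67, 88, 20)

(-67, 88, 20)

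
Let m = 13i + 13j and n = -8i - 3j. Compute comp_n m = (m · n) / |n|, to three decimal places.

m · n = 13·(-8) + 13·(-3) = -104 - 39 = -143
|n| = √(64 + 9) = √73 ≈ 8.5440
comp_n m = -143 / √73 ≈ -16.737

-16.737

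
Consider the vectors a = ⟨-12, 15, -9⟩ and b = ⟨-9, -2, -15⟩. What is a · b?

a · b = (-12)·(-9) + 15·(-2) + (-9)·(-15) = 108 - 30 + 135 = 213

213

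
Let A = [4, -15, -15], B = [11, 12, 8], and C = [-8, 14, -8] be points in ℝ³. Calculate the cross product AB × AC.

AB = (7, 27, 23)
AC = (-12, 29, 7)
i: 27·7 - 23·29 = 189 - 667 = -478
j: 23·(-12) - 7·7 = -276 - 49 = -325
k: 7·29 - 27·(-12) = 203 - (-324) = 527
AB × AC = (-478, -325, 527)

(-478, -325, 527)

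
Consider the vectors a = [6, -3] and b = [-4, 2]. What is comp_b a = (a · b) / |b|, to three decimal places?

-6.708

a · b = 6·(-4) + (-3)·2 = -24 - 6 = -30
|b| = √(16 + 4) = √20 ≈ 4.4721
comp_b a = -30 / √20 ≈ -6.708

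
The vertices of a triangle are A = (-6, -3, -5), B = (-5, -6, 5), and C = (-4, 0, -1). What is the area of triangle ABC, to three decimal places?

22.918

AB = (1, -3, 10),  AC = (2, 3, 4)
i: (-3)·4 - 10·3 = -12 - 30 = -42
j: 10·2 - 1·4 = 20 - 4 = 16
k: 1·3 - (-3)·2 = 3 - (-6) = 9
AB × AC = (-42, 16, 9)
|AB × AC| = √2101 ≈ 45.8367
area = ½ · 45.8367 ≈ 22.918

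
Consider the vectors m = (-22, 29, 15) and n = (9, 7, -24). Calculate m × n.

i: 29·(-24) - 15·7 = -696 - 105 = -801
j: 15·9 - (-22)·(-24) = 135 - 528 = -393
k: (-22)·7 - 29·9 = -154 - 261 = -415
m × n = (-801, -393, -415)

(-801, -393, -415)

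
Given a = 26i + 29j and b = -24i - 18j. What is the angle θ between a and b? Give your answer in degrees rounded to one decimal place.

a · b = 26·(-24) + 29·(-18) = -624 - 522 = -1146
|a|² = 676 + 841 = 1517,  |a| = √1517 ≈ 38.948684
|b|² = 576 + 324 = 900,  |b| = √900 ≈ 30.000000
cos θ = -1146 / (38.948684 · 30.000000) ≈ -0.98078
θ = arccos(-0.98078) ≈ 168.7°

168.7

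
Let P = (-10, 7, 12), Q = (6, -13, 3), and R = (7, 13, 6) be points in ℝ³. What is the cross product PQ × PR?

PQ = (16, -20, -9)
PR = (17, 6, -6)
i: (-20)·(-6) - (-9)·6 = 120 - (-54) = 174
j: (-9)·17 - 16·(-6) = -153 - (-96) = -57
k: 16·6 - (-20)·17 = 96 - (-340) = 436
PQ × PR = (174, -57, 436)

(174, -57, 436)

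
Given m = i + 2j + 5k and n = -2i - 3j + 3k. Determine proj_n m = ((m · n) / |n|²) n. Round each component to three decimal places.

(-0.636, -0.955, 0.955)

m · n = 1·(-2) + 2·(-3) + 5·3 = -2 - 6 + 15 = 7
|n|² = 4 + 9 + 9 = 22
proj_n m = (7/22) · (-2, -3, 3) ≈ (-0.636, -0.955, 0.955)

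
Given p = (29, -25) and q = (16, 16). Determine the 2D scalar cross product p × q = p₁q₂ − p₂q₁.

29·16 - (-25)·16 = 464 - (-400) = 864

864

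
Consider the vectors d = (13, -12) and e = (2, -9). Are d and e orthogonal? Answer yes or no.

d · e = 13·2 + (-12)·(-9) = 26 + 108 = 134
Nonzero, so the vectors are not orthogonal.

no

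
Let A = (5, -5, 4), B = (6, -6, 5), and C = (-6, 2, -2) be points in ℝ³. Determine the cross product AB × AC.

AB = (1, -1, 1)
AC = (-11, 7, -6)
i: (-1)·(-6) - 1·7 = 6 - 7 = -1
j: 1·(-11) - 1·(-6) = -11 - (-6) = -5
k: 1·7 - (-1)·(-11) = 7 - 11 = -4
AB × AC = (-1, -5, -4)

(-1, -5, -4)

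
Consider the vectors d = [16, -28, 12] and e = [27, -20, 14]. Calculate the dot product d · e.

d · e = 16·27 + (-28)·(-20) + 12·14 = 432 + 560 + 168 = 1160

1160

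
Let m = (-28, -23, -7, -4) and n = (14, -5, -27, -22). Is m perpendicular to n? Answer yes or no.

yes

m · n = (-28)·14 + (-23)·(-5) + (-7)·(-27) + (-4)·(-22) = -392 + 115 + 189 + 88 = 0
Zero, so the vectors are orthogonal.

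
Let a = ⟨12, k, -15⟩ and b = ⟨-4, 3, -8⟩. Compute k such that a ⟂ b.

a · b = 12·(-4) + k·3 + (-15)·(-8) = 72 + 3k
Set equal to 0: 3k = -72, so k = -24.

-24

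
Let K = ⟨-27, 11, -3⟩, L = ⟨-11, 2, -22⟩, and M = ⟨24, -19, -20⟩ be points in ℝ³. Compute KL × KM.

KL = (16, -9, -19)
KM = (51, -30, -17)
i: (-9)·(-17) - (-19)·(-30) = 153 - 570 = -417
j: (-19)·51 - 16·(-17) = -969 - (-272) = -697
k: 16·(-30) - (-9)·51 = -480 - (-459) = -21
KL × KM = (-417, -697, -21)

(-417, -697, -21)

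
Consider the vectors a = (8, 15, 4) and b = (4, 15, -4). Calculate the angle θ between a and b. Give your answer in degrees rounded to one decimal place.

30.6

a · b = 8·4 + 15·15 + 4·(-4) = 32 + 225 - 16 = 241
|a|² = 64 + 225 + 16 = 305,  |a| = √305 ≈ 17.464249
|b|² = 16 + 225 + 16 = 257,  |b| = √257 ≈ 16.031220
cos θ = 241 / (17.464249 · 16.031220) ≈ 0.86080
θ = arccos(0.86080) ≈ 30.6°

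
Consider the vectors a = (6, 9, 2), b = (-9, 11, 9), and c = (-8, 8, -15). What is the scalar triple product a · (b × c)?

b × c:
i: 11·(-15) - 9·8 = -165 - 72 = -237
j: 9·(-8) - (-9)·(-15) = -72 - 135 = -207
k: (-9)·8 - 11·(-8) = -72 - (-88) = 16
b × c = (-237, -207, 16)
a · (b × c) = 6·(-237) + 9·(-207) + 2·16 = -1422 - 1863 + 32 = -3253

-3253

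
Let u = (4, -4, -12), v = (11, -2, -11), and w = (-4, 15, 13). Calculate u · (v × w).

v × w:
i: (-2)·13 - (-11)·15 = -26 - (-165) = 139
j: (-11)·(-4) - 11·13 = 44 - 143 = -99
k: 11·15 - (-2)·(-4) = 165 - 8 = 157
v × w = (139, -99, 157)
u · (v × w) = 4·139 + (-4)·(-99) + (-12)·157 = 556 + 396 - 1884 = -932

-932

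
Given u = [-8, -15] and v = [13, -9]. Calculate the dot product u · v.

u · v = (-8)·13 + (-15)·(-9) = -104 + 135 = 31

31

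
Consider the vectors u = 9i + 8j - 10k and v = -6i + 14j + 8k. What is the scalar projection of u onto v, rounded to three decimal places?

-1.279

u · v = 9·(-6) + 8·14 + (-10)·8 = -54 + 112 - 80 = -22
|v| = √(36 + 196 + 64) = √296 ≈ 17.2047
comp_v u = -22 / √296 ≈ -1.279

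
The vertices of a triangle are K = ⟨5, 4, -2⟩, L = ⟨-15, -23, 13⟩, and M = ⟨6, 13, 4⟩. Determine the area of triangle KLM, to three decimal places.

KL = (-20, -27, 15),  KM = (1, 9, 6)
i: (-27)·6 - 15·9 = -162 - 135 = -297
j: 15·1 - (-20)·6 = 15 - (-120) = 135
k: (-20)·9 - (-27)·1 = -180 - (-27) = -153
KL × KM = (-297, 135, -153)
|KL × KM| = √129843 ≈ 360.3373
area = ½ · 360.3373 ≈ 180.169

180.169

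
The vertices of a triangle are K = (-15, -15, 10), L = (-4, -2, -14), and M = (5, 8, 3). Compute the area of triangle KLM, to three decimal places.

KL = (11, 13, -24),  KM = (20, 23, -7)
i: 13·(-7) - (-24)·23 = -91 - (-552) = 461
j: (-24)·20 - 11·(-7) = -480 - (-77) = -403
k: 11·23 - 13·20 = 253 - 260 = -7
KL × KM = (461, -403, -7)
|KL × KM| = √374979 ≈ 612.3553
area = ½ · 612.3553 ≈ 306.178

306.178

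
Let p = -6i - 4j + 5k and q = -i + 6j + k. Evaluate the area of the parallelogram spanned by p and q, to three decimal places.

52.507

i: (-4)·1 - 5·6 = -4 - 30 = -34
j: 5·(-1) - (-6)·1 = -5 - (-6) = 1
k: (-6)·6 - (-4)·(-1) = -36 - 4 = -40
p × q = (-34, 1, -40)
|p × q| = √((-34)² + 1² + (-40)²) = √2757 ≈ 52.5071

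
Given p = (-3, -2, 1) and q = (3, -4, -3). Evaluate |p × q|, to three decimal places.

21.448

i: (-2)·(-3) - 1·(-4) = 6 - (-4) = 10
j: 1·3 - (-3)·(-3) = 3 - 9 = -6
k: (-3)·(-4) - (-2)·3 = 12 - (-6) = 18
p × q = (10, -6, 18)
|p × q| = √(10² + (-6)² + 18²) = √460 ≈ 21.4476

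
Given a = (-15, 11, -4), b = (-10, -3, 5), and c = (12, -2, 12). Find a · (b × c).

2146

b × c:
i: (-3)·12 - 5·(-2) = -36 - (-10) = -26
j: 5·12 - (-10)·12 = 60 - (-120) = 180
k: (-10)·(-2) - (-3)·12 = 20 - (-36) = 56
b × c = (-26, 180, 56)
a · (b × c) = (-15)·(-26) + 11·180 + (-4)·56 = 390 + 1980 - 224 = 2146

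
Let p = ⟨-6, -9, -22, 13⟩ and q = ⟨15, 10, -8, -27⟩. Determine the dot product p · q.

-355

p · q = (-6)·15 + (-9)·10 + (-22)·(-8) + 13·(-27) = -90 - 90 + 176 - 351 = -355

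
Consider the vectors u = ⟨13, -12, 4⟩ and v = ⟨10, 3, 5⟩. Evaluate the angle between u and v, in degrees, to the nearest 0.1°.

57.1

u · v = 13·10 + (-12)·3 + 4·5 = 130 - 36 + 20 = 114
|u|² = 169 + 144 + 16 = 329,  |u| = √329 ≈ 18.138357
|v|² = 100 + 9 + 25 = 134,  |v| = √134 ≈ 11.575837
cos θ = 114 / (18.138357 · 11.575837) ≈ 0.54294
θ = arccos(0.54294) ≈ 57.1°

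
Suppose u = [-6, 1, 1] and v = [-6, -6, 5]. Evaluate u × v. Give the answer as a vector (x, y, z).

i: 1·5 - 1·(-6) = 5 - (-6) = 11
j: 1·(-6) - (-6)·5 = -6 - (-30) = 24
k: (-6)·(-6) - 1·(-6) = 36 - (-6) = 42
u × v = (11, 24, 42)

(11, 24, 42)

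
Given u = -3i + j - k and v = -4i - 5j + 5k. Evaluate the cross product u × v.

(0, 19, 19)

i: 1·5 - (-1)·(-5) = 5 - 5 = 0
j: (-1)·(-4) - (-3)·5 = 4 - (-15) = 19
k: (-3)·(-5) - 1·(-4) = 15 - (-4) = 19
u × v = (0, 19, 19)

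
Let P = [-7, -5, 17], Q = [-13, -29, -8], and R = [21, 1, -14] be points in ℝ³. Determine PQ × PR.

PQ = (-6, -24, -25)
PR = (28, 6, -31)
i: (-24)·(-31) - (-25)·6 = 744 - (-150) = 894
j: (-25)·28 - (-6)·(-31) = -700 - 186 = -886
k: (-6)·6 - (-24)·28 = -36 - (-672) = 636
PQ × PR = (894, -886, 636)

(894, -886, 636)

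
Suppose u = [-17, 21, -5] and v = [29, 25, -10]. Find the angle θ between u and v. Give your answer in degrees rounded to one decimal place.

u · v = (-17)·29 + 21·25 + (-5)·(-10) = -493 + 525 + 50 = 82
|u|² = 289 + 441 + 25 = 755,  |u| = √755 ≈ 27.477263
|v|² = 841 + 625 + 100 = 1566,  |v| = √1566 ≈ 39.572718
cos θ = 82 / (27.477263 · 39.572718) ≈ 0.07541
θ = arccos(0.07541) ≈ 85.7°

85.7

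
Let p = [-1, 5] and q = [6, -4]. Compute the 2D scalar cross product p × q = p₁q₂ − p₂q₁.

-26

(-1)·(-4) - 5·6 = 4 - 30 = -26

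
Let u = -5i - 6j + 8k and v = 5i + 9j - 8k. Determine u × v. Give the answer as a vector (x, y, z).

(-24, 0, -15)

i: (-6)·(-8) - 8·9 = 48 - 72 = -24
j: 8·5 - (-5)·(-8) = 40 - 40 = 0
k: (-5)·9 - (-6)·5 = -45 - (-30) = -15
u × v = (-24, 0, -15)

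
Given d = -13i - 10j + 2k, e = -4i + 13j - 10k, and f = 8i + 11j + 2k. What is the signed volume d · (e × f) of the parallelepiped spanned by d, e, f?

-1344

e × f:
i: 13·2 - (-10)·11 = 26 - (-110) = 136
j: (-10)·8 - (-4)·2 = -80 - (-8) = -72
k: (-4)·11 - 13·8 = -44 - 104 = -148
e × f = (136, -72, -148)
d · (e × f) = (-13)·136 + (-10)·(-72) + 2·(-148) = -1768 + 720 - 296 = -1344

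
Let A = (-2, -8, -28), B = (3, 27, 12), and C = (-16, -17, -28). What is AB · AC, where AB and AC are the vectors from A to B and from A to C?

-385

AB = B − A = (5, 35, 40)
AC = C − A = (-14, -9, 0)
AB · AC = 5·(-14) + 35·(-9) + 40·0 = -70 - 315 + 0 = -385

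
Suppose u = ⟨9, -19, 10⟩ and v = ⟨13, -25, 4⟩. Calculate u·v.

u · v = 9·13 + (-19)·(-25) + 10·4 = 117 + 475 + 40 = 632

632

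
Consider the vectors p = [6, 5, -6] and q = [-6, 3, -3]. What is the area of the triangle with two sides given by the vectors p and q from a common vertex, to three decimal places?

i: 5·(-3) - (-6)·3 = -15 - (-18) = 3
j: (-6)·(-6) - 6·(-3) = 36 - (-18) = 54
k: 6·3 - 5·(-6) = 18 - (-30) = 48
p × q = (3, 54, 48)
|p × q| = √(3² + 54² + 48²) = √5229 ≈ 72.3118
area = ½ · 72.3118 ≈ 36.156

36.156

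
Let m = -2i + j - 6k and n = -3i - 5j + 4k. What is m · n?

-23

m · n = (-2)·(-3) + 1·(-5) + (-6)·4 = 6 - 5 - 24 = -23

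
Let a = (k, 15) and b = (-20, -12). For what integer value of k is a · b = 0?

a · b = k·(-20) + 15·(-12) = -180 - 20k
Set equal to 0: -20k = 180, so k = -9.

-9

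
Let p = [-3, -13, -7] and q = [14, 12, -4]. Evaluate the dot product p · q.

p · q = (-3)·14 + (-13)·12 + (-7)·(-4) = -42 - 156 + 28 = -170

-170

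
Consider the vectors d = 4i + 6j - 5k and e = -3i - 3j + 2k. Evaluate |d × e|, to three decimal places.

i: 6·2 - (-5)·(-3) = 12 - 15 = -3
j: (-5)·(-3) - 4·2 = 15 - 8 = 7
k: 4·(-3) - 6·(-3) = -12 - (-18) = 6
d × e = (-3, 7, 6)
|d × e| = √((-3)² + 7² + 6²) = √94 ≈ 9.6954

9.695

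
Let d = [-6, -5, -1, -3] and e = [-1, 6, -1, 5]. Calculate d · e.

d · e = (-6)·(-1) + (-5)·6 + (-1)·(-1) + (-3)·5 = 6 - 30 + 1 - 15 = -38

-38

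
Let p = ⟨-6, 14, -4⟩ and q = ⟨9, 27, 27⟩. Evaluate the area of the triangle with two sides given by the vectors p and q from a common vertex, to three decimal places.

i: 14·27 - (-4)·27 = 378 - (-108) = 486
j: (-4)·9 - (-6)·27 = -36 - (-162) = 126
k: (-6)·27 - 14·9 = -162 - 126 = -288
p × q = (486, 126, -288)
|p × q| = √(486² + 126² + (-288)²) = √335016 ≈ 578.8057
area = ½ · 578.8057 ≈ 289.403

289.403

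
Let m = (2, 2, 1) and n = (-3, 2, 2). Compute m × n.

i: 2·2 - 1·2 = 4 - 2 = 2
j: 1·(-3) - 2·2 = -3 - 4 = -7
k: 2·2 - 2·(-3) = 4 - (-6) = 10
m × n = (2, -7, 10)

(2, -7, 10)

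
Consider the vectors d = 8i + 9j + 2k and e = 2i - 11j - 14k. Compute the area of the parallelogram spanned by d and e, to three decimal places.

i: 9·(-14) - 2·(-11) = -126 - (-22) = -104
j: 2·2 - 8·(-14) = 4 - (-112) = 116
k: 8·(-11) - 9·2 = -88 - 18 = -106
d × e = (-104, 116, -106)
|d × e| = √((-104)² + 116² + (-106)²) = √35508 ≈ 188.4357

188.436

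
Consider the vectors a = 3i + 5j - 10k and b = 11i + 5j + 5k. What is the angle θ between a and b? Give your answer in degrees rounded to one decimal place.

a · b = 3·11 + 5·5 + (-10)·5 = 33 + 25 - 50 = 8
|a|² = 9 + 25 + 100 = 134,  |a| = √134 ≈ 11.575837
|b|² = 121 + 25 + 25 = 171,  |b| = √171 ≈ 13.076697
cos θ = 8 / (11.575837 · 13.076697) ≈ 0.05285
θ = arccos(0.05285) ≈ 87.0°

87.0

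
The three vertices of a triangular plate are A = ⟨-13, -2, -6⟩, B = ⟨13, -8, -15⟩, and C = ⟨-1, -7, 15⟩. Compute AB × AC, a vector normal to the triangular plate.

AB = (26, -6, -9)
AC = (12, -5, 21)
i: (-6)·21 - (-9)·(-5) = -126 - 45 = -171
j: (-9)·12 - 26·21 = -108 - 546 = -654
k: 26·(-5) - (-6)·12 = -130 - (-72) = -58
AB × AC = (-171, -654, -58)

(-171, -654, -58)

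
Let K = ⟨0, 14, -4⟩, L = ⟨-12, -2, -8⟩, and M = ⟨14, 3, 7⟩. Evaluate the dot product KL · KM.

-36

KL = L − K = (-12, -16, -4)
KM = M − K = (14, -11, 11)
KL · KM = (-12)·14 + (-16)·(-11) + (-4)·11 = -168 + 176 - 44 = -36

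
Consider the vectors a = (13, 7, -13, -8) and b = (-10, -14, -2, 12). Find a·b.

a · b = 13·(-10) + 7·(-14) + (-13)·(-2) + (-8)·12 = -130 - 98 + 26 - 96 = -298

-298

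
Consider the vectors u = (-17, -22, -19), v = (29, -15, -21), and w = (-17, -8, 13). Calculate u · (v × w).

15864

v × w:
i: (-15)·13 - (-21)·(-8) = -195 - 168 = -363
j: (-21)·(-17) - 29·13 = 357 - 377 = -20
k: 29·(-8) - (-15)·(-17) = -232 - 255 = -487
v × w = (-363, -20, -487)
u · (v × w) = (-17)·(-363) + (-22)·(-20) + (-19)·(-487) = 6171 + 440 + 9253 = 15864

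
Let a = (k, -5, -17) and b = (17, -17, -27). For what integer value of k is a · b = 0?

a · b = k·17 + (-5)·(-17) + (-17)·(-27) = 544 + 17k
Set equal to 0: 17k = -544, so k = -32.

-32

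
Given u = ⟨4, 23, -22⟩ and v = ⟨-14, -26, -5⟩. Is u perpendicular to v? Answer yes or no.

u · v = 4·(-14) + 23·(-26) + (-22)·(-5) = -56 - 598 + 110 = -544
Nonzero, so the vectors are not orthogonal.

no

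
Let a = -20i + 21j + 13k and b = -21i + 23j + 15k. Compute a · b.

a · b = (-20)·(-21) + 21·23 + 13·15 = 420 + 483 + 195 = 1098

1098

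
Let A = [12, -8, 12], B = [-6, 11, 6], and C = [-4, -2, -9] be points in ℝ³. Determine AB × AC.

(-363, -282, 196)

AB = (-18, 19, -6)
AC = (-16, 6, -21)
i: 19·(-21) - (-6)·6 = -399 - (-36) = -363
j: (-6)·(-16) - (-18)·(-21) = 96 - 378 = -282
k: (-18)·6 - 19·(-16) = -108 - (-304) = 196
AB × AC = (-363, -282, 196)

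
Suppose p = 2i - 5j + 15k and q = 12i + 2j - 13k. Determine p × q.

i: (-5)·(-13) - 15·2 = 65 - 30 = 35
j: 15·12 - 2·(-13) = 180 - (-26) = 206
k: 2·2 - (-5)·12 = 4 - (-60) = 64
p × q = (35, 206, 64)

(35, 206, 64)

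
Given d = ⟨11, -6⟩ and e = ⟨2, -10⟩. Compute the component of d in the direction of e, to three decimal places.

d · e = 11·2 + (-6)·(-10) = 22 + 60 = 82
|e| = √(4 + 100) = √104 ≈ 10.1980
comp_e d = 82 / √104 ≈ 8.041

8.041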